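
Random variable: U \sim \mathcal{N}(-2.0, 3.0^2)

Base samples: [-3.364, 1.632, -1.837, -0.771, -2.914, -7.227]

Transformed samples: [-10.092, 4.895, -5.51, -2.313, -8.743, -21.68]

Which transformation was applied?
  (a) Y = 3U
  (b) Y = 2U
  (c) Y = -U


Checking option (a) Y = 3U:
  U = -3.364 -> Y = -10.092 ✓
  U = 1.632 -> Y = 4.895 ✓
  U = -1.837 -> Y = -5.51 ✓
All samples match this transformation.

(a) 3U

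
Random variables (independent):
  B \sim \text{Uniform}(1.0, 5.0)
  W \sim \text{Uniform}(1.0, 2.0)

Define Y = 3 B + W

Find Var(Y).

For independent RVs: Var(aX + bY) = a²Var(X) + b²Var(Y)
Var(B) = 1.3333333
Var(W) = 0.083333333
Var(Y) = 3²*1.3333333 + 1²*0.083333333
= 9*1.3333333 + 1*0.083333333 = 12.083333

12.083333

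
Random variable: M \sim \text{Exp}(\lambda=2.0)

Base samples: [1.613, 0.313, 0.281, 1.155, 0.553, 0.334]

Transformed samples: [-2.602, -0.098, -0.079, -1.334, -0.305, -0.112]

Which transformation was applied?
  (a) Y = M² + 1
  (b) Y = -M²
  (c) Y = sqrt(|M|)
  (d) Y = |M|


Checking option (b) Y = -M²:
  M = 1.613 -> Y = -2.602 ✓
  M = 0.313 -> Y = -0.098 ✓
  M = 0.281 -> Y = -0.079 ✓
All samples match this transformation.

(b) -M²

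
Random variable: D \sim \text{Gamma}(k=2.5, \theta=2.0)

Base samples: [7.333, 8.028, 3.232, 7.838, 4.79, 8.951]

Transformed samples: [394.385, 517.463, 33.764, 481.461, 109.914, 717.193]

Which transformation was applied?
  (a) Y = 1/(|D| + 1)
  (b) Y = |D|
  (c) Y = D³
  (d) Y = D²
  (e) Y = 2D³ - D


Checking option (c) Y = D³:
  D = 7.333 -> Y = 394.385 ✓
  D = 8.028 -> Y = 517.463 ✓
  D = 3.232 -> Y = 33.764 ✓
All samples match this transformation.

(c) D³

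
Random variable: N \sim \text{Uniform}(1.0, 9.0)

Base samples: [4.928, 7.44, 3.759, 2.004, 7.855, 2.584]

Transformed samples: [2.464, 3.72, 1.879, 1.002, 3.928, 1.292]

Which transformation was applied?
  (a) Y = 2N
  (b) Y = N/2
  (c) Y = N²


Checking option (b) Y = N/2:
  N = 4.928 -> Y = 2.464 ✓
  N = 7.44 -> Y = 3.72 ✓
  N = 3.759 -> Y = 1.879 ✓
All samples match this transformation.

(b) N/2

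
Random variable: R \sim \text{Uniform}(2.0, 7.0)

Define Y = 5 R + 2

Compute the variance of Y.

For Y = aR + b: Var(Y) = a² * Var(R)
Var(R) = (7 - 2)^2/12 = 2.0833333
Var(Y) = 5² * 2.0833333 = 25 * 2.0833333 = 52.083333

52.083333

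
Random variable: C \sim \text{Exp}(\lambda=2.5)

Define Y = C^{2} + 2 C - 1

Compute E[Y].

E[Y] = 1*E[C²] + 2*E[C] - 1
E[C] = 0.4
E[C²] = Var(C) + (E[C])² = 0.16 + 0.16 = 0.32
E[Y] = 1*0.32 + 2*0.4 - 1 = 0.12

0.12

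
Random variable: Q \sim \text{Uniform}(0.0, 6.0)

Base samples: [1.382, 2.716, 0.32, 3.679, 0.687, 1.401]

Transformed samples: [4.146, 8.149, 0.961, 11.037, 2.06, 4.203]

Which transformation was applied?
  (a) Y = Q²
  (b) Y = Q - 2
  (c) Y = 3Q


Checking option (c) Y = 3Q:
  Q = 1.382 -> Y = 4.146 ✓
  Q = 2.716 -> Y = 8.149 ✓
  Q = 0.32 -> Y = 0.961 ✓
All samples match this transformation.

(c) 3Q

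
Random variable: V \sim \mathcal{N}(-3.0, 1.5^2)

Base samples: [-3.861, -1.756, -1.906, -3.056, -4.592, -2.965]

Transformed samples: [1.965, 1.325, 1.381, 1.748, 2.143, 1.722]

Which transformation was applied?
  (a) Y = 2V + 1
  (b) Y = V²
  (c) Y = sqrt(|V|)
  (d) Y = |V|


Checking option (c) Y = sqrt(|V|):
  V = -3.861 -> Y = 1.965 ✓
  V = -1.756 -> Y = 1.325 ✓
  V = -1.906 -> Y = 1.381 ✓
All samples match this transformation.

(c) sqrt(|V|)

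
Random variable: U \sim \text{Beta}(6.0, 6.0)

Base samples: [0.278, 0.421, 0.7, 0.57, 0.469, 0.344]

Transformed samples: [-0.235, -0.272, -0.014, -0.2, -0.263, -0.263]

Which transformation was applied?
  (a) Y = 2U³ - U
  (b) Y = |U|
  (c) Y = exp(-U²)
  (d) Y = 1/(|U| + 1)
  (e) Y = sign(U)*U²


Checking option (a) Y = 2U³ - U:
  U = 0.278 -> Y = -0.235 ✓
  U = 0.421 -> Y = -0.272 ✓
  U = 0.7 -> Y = -0.014 ✓
All samples match this transformation.

(a) 2U³ - U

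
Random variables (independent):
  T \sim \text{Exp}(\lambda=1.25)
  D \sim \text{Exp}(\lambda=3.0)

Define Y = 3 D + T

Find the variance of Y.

For independent RVs: Var(aX + bY) = a²Var(X) + b²Var(Y)
Var(T) = 0.64
Var(D) = 0.11111111
Var(Y) = 1²*0.64 + 3²*0.11111111
= 1*0.64 + 9*0.11111111 = 1.64

1.64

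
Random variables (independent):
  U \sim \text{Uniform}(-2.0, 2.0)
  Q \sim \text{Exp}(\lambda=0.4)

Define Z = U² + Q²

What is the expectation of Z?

E[Z] = E[U²] + E[Q²]
E[U²] = Var(U) + E[U]² = 1.3333333 + 0 = 1.3333333
E[Q²] = Var(Q) + E[Q]² = 6.25 + 6.25 = 12.5
E[Z] = 1.3333333 + 12.5 = 13.833333

13.833333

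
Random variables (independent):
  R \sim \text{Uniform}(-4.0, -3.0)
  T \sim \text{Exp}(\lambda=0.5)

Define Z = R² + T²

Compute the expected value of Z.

E[Z] = E[R²] + E[T²]
E[R²] = Var(R) + E[R]² = 0.083333333 + 12.25 = 12.333333
E[T²] = Var(T) + E[T]² = 4 + 4 = 8
E[Z] = 12.333333 + 8 = 20.333333

20.333333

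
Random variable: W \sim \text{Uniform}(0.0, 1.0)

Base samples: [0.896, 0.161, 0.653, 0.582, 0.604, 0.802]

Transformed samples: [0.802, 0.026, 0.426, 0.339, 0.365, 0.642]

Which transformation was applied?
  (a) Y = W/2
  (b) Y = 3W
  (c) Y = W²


Checking option (c) Y = W²:
  W = 0.896 -> Y = 0.802 ✓
  W = 0.161 -> Y = 0.026 ✓
  W = 0.653 -> Y = 0.426 ✓
All samples match this transformation.

(c) W²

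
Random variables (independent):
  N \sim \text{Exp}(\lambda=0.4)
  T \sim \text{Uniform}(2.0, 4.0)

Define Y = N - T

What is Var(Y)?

For independent RVs: Var(aX + bY) = a²Var(X) + b²Var(Y)
Var(N) = 6.25
Var(T) = 0.33333333
Var(Y) = 1²*6.25 + (-1)²*0.33333333
= 1*6.25 + 1*0.33333333 = 6.5833333

6.5833333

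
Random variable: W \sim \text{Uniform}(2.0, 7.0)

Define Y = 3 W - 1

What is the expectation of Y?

For Y = 3W - 1:
E[Y] = 3 * E[W] - 1
E[W] = (2 + 7)/2 = 4.5
E[Y] = 3 * 4.5 - 1 = 12.5

12.5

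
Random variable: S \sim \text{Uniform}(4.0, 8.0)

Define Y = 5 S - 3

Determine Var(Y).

For Y = aS + b: Var(Y) = a² * Var(S)
Var(S) = (8 - 4)^2/12 = 1.3333333
Var(Y) = 5² * 1.3333333 = 25 * 1.3333333 = 33.333333

33.333333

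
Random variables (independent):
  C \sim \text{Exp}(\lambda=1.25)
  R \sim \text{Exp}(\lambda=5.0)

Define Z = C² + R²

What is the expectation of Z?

E[Z] = E[C²] + E[R²]
E[C²] = Var(C) + E[C]² = 0.64 + 0.64 = 1.28
E[R²] = Var(R) + E[R]² = 0.04 + 0.04 = 0.08
E[Z] = 1.28 + 0.08 = 1.36

1.36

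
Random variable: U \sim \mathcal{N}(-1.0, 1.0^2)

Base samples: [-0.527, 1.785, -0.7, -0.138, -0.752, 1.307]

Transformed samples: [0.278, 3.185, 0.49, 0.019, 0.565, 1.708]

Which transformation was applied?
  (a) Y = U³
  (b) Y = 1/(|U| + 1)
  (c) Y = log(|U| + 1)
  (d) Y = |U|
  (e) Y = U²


Checking option (e) Y = U²:
  U = -0.527 -> Y = 0.278 ✓
  U = 1.785 -> Y = 3.185 ✓
  U = -0.7 -> Y = 0.49 ✓
All samples match this transformation.

(e) U²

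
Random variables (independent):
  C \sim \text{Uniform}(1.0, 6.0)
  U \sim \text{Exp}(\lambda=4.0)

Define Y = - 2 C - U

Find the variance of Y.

For independent RVs: Var(aX + bY) = a²Var(X) + b²Var(Y)
Var(C) = 2.0833333
Var(U) = 0.0625
Var(Y) = (-2)²*2.0833333 + (-1)²*0.0625
= 4*2.0833333 + 1*0.0625 = 8.3958333

8.3958333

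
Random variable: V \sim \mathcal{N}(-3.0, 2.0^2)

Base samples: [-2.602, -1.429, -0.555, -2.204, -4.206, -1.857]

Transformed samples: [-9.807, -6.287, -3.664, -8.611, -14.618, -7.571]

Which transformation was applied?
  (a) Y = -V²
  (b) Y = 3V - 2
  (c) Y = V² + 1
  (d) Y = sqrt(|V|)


Checking option (b) Y = 3V - 2:
  V = -2.602 -> Y = -9.807 ✓
  V = -1.429 -> Y = -6.287 ✓
  V = -0.555 -> Y = -3.664 ✓
All samples match this transformation.

(b) 3V - 2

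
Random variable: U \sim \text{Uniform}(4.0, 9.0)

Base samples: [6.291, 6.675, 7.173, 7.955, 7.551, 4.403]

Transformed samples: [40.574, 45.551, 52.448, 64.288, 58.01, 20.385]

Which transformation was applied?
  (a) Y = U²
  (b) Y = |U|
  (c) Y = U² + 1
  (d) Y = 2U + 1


Checking option (c) Y = U² + 1:
  U = 6.291 -> Y = 40.574 ✓
  U = 6.675 -> Y = 45.551 ✓
  U = 7.173 -> Y = 52.448 ✓
All samples match this transformation.

(c) U² + 1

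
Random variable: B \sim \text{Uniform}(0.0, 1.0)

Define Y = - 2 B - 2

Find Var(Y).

For Y = aB + b: Var(Y) = a² * Var(B)
Var(B) = (1 - 0)^2/12 = 0.083333333
Var(Y) = (-2)² * 0.083333333 = 4 * 0.083333333 = 0.33333333

0.33333333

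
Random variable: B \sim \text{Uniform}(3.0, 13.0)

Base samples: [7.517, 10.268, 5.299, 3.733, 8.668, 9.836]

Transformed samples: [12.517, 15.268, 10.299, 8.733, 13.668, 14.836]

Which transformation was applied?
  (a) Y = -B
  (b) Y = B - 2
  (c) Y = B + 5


Checking option (c) Y = B + 5:
  B = 7.517 -> Y = 12.517 ✓
  B = 10.268 -> Y = 15.268 ✓
  B = 5.299 -> Y = 10.299 ✓
All samples match this transformation.

(c) B + 5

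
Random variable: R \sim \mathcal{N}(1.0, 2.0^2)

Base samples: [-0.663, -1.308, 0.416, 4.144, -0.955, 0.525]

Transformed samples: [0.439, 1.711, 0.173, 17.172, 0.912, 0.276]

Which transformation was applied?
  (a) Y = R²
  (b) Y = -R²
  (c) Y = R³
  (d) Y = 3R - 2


Checking option (a) Y = R²:
  R = -0.663 -> Y = 0.439 ✓
  R = -1.308 -> Y = 1.711 ✓
  R = 0.416 -> Y = 0.173 ✓
All samples match this transformation.

(a) R²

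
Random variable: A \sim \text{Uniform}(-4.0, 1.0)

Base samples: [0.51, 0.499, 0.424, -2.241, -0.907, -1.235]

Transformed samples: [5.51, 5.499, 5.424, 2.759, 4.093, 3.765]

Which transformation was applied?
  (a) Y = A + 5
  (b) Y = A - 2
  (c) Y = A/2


Checking option (a) Y = A + 5:
  A = 0.51 -> Y = 5.51 ✓
  A = 0.499 -> Y = 5.499 ✓
  A = 0.424 -> Y = 5.424 ✓
All samples match this transformation.

(a) A + 5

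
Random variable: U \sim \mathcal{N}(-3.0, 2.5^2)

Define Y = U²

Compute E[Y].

E[U²] = Var(U) + (E[U])² = 6.25 + 9 = 15.25

15.25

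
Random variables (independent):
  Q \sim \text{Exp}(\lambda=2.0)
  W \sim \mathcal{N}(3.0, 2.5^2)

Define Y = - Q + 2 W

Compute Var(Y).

For independent RVs: Var(aX + bY) = a²Var(X) + b²Var(Y)
Var(Q) = 0.25
Var(W) = 6.25
Var(Y) = (-1)²*0.25 + 2²*6.25
= 1*0.25 + 4*6.25 = 25.25

25.25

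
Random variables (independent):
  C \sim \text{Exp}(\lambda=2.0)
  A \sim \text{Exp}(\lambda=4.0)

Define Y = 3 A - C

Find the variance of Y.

For independent RVs: Var(aX + bY) = a²Var(X) + b²Var(Y)
Var(C) = 0.25
Var(A) = 0.0625
Var(Y) = (-1)²*0.25 + 3²*0.0625
= 1*0.25 + 9*0.0625 = 0.8125

0.8125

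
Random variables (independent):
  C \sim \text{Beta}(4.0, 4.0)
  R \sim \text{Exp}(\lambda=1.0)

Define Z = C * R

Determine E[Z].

For independent RVs: E[XY] = E[X]*E[Y]
E[C] = 0.5
E[R] = 1
E[Z] = 0.5 * 1 = 0.5

0.5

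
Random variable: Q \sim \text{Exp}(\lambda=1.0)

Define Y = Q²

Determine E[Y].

Using E[X²] = Var(X) + (E[X])²:
E[Q] = 1
Var(Q) = 1/1.0^2 = 1
E[Q²] = 1 + 1² = 1 + 1 = 2

2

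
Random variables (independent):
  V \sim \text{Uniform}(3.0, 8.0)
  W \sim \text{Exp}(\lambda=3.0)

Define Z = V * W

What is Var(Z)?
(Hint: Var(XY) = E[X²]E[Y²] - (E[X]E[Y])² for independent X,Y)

Var(XY) = E[X²]E[Y²] - (E[X]E[Y])²
E[V] = 5.5, Var(V) = 2.0833333
E[W] = 0.33333333, Var(W) = 0.11111111
E[V²] = 2.0833333 + 5.5² = 32.333333
E[W²] = 0.11111111 + 0.33333333² = 0.22222222
Var(Z) = 32.333333*0.22222222 - (5.5*0.33333333)²
= 7.1851852 - 3.3611111 = 3.8240741

3.8240741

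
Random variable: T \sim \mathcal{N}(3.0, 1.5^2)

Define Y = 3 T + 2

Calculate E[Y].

For Y = 3T + 2:
E[Y] = 3 * E[T] + 2
E[T] = 3.0 = 3
E[Y] = 3 * 3 + 2 = 11

11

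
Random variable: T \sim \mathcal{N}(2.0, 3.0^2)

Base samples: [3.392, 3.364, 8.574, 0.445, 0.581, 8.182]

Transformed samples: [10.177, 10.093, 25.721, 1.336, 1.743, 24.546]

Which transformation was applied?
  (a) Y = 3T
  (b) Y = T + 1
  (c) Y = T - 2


Checking option (a) Y = 3T:
  T = 3.392 -> Y = 10.177 ✓
  T = 3.364 -> Y = 10.093 ✓
  T = 8.574 -> Y = 25.721 ✓
All samples match this transformation.

(a) 3T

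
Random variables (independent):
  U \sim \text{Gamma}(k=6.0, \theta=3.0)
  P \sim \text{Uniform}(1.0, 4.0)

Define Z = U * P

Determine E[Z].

For independent RVs: E[XY] = E[X]*E[Y]
E[U] = 18
E[P] = 2.5
E[Z] = 18 * 2.5 = 45

45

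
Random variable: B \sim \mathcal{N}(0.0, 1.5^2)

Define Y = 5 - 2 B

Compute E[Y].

For Y = -2B + 5:
E[Y] = -2 * E[B] + 5
E[B] = 0.0 = 0
E[Y] = -2 * 0 + 5 = 5

5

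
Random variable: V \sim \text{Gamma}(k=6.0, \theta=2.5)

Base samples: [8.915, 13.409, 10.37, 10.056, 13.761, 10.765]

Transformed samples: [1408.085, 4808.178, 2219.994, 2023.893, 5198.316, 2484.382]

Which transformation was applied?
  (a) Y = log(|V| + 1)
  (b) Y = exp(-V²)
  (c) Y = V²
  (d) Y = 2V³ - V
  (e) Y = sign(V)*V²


Checking option (d) Y = 2V³ - V:
  V = 8.915 -> Y = 1408.085 ✓
  V = 13.409 -> Y = 4808.178 ✓
  V = 10.37 -> Y = 2219.994 ✓
All samples match this transformation.

(d) 2V³ - V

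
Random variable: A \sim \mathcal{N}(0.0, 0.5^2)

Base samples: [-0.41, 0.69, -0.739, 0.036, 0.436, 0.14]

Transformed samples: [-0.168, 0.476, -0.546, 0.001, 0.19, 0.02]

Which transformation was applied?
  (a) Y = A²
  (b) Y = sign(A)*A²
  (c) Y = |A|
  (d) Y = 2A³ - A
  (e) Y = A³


Checking option (b) Y = sign(A)*A²:
  A = -0.41 -> Y = -0.168 ✓
  A = 0.69 -> Y = 0.476 ✓
  A = -0.739 -> Y = -0.546 ✓
All samples match this transformation.

(b) sign(A)*A²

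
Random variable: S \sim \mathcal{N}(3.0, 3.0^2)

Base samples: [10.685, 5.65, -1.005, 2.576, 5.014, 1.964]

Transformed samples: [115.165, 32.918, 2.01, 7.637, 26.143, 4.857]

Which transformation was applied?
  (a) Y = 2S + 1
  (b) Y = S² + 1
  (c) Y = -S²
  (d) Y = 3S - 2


Checking option (b) Y = S² + 1:
  S = 10.685 -> Y = 115.165 ✓
  S = 5.65 -> Y = 32.918 ✓
  S = -1.005 -> Y = 2.01 ✓
All samples match this transformation.

(b) S² + 1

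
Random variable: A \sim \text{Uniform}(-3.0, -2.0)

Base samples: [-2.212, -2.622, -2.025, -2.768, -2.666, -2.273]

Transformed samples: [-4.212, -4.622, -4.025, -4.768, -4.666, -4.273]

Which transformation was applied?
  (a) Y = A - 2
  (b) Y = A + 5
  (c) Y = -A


Checking option (a) Y = A - 2:
  A = -2.212 -> Y = -4.212 ✓
  A = -2.622 -> Y = -4.622 ✓
  A = -2.025 -> Y = -4.025 ✓
All samples match this transformation.

(a) A - 2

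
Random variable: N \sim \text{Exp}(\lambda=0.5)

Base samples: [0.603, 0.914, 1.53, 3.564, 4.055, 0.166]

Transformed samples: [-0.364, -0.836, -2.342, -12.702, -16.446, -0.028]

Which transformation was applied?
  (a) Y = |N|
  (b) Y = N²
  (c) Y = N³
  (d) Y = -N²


Checking option (d) Y = -N²:
  N = 0.603 -> Y = -0.364 ✓
  N = 0.914 -> Y = -0.836 ✓
  N = 1.53 -> Y = -2.342 ✓
All samples match this transformation.

(d) -N²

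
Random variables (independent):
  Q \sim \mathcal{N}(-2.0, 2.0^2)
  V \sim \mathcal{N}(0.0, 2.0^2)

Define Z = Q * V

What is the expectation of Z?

For independent RVs: E[XY] = E[X]*E[Y]
E[Q] = -2
E[V] = 0
E[Z] = -2 * 0 = 0

0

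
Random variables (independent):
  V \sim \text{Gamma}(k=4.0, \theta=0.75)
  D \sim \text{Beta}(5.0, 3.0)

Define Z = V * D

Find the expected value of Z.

For independent RVs: E[XY] = E[X]*E[Y]
E[V] = 3
E[D] = 0.625
E[Z] = 3 * 0.625 = 1.875

1.875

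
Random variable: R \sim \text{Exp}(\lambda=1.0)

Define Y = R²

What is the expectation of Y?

E[R²] = Var(R) + (E[R])² = 1 + 1 = 2

2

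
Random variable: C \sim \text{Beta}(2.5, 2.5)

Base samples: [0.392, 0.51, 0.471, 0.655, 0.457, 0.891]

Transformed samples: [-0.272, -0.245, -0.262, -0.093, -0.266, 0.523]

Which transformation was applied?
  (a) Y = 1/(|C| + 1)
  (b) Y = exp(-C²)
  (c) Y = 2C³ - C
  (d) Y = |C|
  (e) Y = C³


Checking option (c) Y = 2C³ - C:
  C = 0.392 -> Y = -0.272 ✓
  C = 0.51 -> Y = -0.245 ✓
  C = 0.471 -> Y = -0.262 ✓
All samples match this transformation.

(c) 2C³ - C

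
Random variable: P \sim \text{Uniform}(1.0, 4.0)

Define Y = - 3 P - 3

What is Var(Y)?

For Y = aP + b: Var(Y) = a² * Var(P)
Var(P) = (4 - 1)^2/12 = 0.75
Var(Y) = (-3)² * 0.75 = 9 * 0.75 = 6.75

6.75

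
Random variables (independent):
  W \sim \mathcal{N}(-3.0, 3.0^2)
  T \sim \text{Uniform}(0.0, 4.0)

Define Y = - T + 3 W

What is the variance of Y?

For independent RVs: Var(aX + bY) = a²Var(X) + b²Var(Y)
Var(W) = 9
Var(T) = 1.3333333
Var(Y) = 3²*9 + (-1)²*1.3333333
= 9*9 + 1*1.3333333 = 82.333333

82.333333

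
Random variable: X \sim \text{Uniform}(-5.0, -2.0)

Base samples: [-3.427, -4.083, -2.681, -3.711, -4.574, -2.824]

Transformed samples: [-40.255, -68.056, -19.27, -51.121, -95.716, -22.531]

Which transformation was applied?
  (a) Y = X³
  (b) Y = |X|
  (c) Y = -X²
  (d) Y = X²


Checking option (a) Y = X³:
  X = -3.427 -> Y = -40.255 ✓
  X = -4.083 -> Y = -68.056 ✓
  X = -2.681 -> Y = -19.27 ✓
All samples match this transformation.

(a) X³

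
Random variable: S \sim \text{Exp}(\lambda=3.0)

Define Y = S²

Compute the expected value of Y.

Using E[X²] = Var(X) + (E[X])²:
E[S] = 0.33333333
Var(S) = 1/3.0^2 = 0.11111111
E[S²] = 0.11111111 + 0.33333333² = 0.11111111 + 0.11111111 = 0.22222222

0.22222222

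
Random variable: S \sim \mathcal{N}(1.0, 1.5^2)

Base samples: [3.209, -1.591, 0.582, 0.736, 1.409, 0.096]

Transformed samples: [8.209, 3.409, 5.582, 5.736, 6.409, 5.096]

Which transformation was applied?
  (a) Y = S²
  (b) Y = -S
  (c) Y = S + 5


Checking option (c) Y = S + 5:
  S = 3.209 -> Y = 8.209 ✓
  S = -1.591 -> Y = 3.409 ✓
  S = 0.582 -> Y = 5.582 ✓
All samples match this transformation.

(c) S + 5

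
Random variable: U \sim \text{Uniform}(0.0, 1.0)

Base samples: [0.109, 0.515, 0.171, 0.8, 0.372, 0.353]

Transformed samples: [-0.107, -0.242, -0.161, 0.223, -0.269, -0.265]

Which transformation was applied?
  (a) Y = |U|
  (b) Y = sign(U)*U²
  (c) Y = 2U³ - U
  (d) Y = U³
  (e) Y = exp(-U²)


Checking option (c) Y = 2U³ - U:
  U = 0.109 -> Y = -0.107 ✓
  U = 0.515 -> Y = -0.242 ✓
  U = 0.171 -> Y = -0.161 ✓
All samples match this transformation.

(c) 2U³ - U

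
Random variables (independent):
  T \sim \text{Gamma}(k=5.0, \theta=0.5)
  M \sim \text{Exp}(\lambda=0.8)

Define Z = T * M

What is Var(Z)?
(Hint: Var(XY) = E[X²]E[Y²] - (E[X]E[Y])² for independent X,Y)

Var(XY) = E[X²]E[Y²] - (E[X]E[Y])²
E[T] = 2.5, Var(T) = 1.25
E[M] = 1.25, Var(M) = 1.5625
E[T²] = 1.25 + 2.5² = 7.5
E[M²] = 1.5625 + 1.25² = 3.125
Var(Z) = 7.5*3.125 - (2.5*1.25)²
= 23.4375 - 9.765625 = 13.671875

13.671875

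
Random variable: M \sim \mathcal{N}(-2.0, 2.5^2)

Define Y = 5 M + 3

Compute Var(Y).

For Y = aM + b: Var(Y) = a² * Var(M)
Var(M) = 2.5^2 = 6.25
Var(Y) = 5² * 6.25 = 25 * 6.25 = 156.25

156.25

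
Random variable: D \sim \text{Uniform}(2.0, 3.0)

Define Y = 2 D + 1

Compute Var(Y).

For Y = aD + b: Var(Y) = a² * Var(D)
Var(D) = (3 - 2)^2/12 = 0.083333333
Var(Y) = 2² * 0.083333333 = 4 * 0.083333333 = 0.33333333

0.33333333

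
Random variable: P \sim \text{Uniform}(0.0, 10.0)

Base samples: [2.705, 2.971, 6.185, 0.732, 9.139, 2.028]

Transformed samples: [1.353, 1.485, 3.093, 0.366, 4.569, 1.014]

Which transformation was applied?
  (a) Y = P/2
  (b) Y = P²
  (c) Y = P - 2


Checking option (a) Y = P/2:
  P = 2.705 -> Y = 1.353 ✓
  P = 2.971 -> Y = 1.485 ✓
  P = 6.185 -> Y = 3.093 ✓
All samples match this transformation.

(a) P/2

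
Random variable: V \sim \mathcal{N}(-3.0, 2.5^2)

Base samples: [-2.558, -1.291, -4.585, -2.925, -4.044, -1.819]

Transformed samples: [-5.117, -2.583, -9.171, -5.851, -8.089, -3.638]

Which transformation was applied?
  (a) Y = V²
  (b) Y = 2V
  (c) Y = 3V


Checking option (b) Y = 2V:
  V = -2.558 -> Y = -5.117 ✓
  V = -1.291 -> Y = -2.583 ✓
  V = -4.585 -> Y = -9.171 ✓
All samples match this transformation.

(b) 2V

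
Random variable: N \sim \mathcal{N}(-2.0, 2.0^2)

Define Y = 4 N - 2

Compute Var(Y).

For Y = aN + b: Var(Y) = a² * Var(N)
Var(N) = 2.0^2 = 4
Var(Y) = 4² * 4 = 16 * 4 = 64

64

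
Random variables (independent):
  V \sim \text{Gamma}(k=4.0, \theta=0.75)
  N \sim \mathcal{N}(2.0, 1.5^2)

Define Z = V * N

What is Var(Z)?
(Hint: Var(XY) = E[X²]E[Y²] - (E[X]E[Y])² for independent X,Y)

Var(XY) = E[X²]E[Y²] - (E[X]E[Y])²
E[V] = 3, Var(V) = 2.25
E[N] = 2, Var(N) = 2.25
E[V²] = 2.25 + 3² = 11.25
E[N²] = 2.25 + 2² = 6.25
Var(Z) = 11.25*6.25 - (3*2)²
= 70.3125 - 36 = 34.3125

34.3125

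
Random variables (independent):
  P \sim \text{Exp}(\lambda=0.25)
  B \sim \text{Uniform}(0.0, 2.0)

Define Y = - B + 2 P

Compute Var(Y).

For independent RVs: Var(aX + bY) = a²Var(X) + b²Var(Y)
Var(P) = 16
Var(B) = 0.33333333
Var(Y) = 2²*16 + (-1)²*0.33333333
= 4*16 + 1*0.33333333 = 64.333333

64.333333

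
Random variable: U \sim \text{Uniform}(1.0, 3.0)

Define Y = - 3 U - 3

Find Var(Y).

For Y = aU + b: Var(Y) = a² * Var(U)
Var(U) = (3 - 1)^2/12 = 0.33333333
Var(Y) = (-3)² * 0.33333333 = 9 * 0.33333333 = 3

3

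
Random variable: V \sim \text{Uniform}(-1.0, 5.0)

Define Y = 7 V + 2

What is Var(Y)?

For Y = aV + b: Var(Y) = a² * Var(V)
Var(V) = (5 + 1)^2/12 = 3
Var(Y) = 7² * 3 = 49 * 3 = 147

147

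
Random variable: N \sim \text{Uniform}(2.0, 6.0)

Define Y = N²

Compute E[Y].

Using E[X²] = Var(X) + (E[X])²:
E[N] = 4
Var(N) = (6 - 2)^2/12 = 1.3333333
E[N²] = 1.3333333 + 4² = 1.3333333 + 16 = 17.333333

17.333333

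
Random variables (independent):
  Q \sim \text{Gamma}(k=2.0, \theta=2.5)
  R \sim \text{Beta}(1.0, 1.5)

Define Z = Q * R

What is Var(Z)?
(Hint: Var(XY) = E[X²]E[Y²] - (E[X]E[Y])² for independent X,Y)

Var(XY) = E[X²]E[Y²] - (E[X]E[Y])²
E[Q] = 5, Var(Q) = 12.5
E[R] = 0.4, Var(R) = 0.068571429
E[Q²] = 12.5 + 5² = 37.5
E[R²] = 0.068571429 + 0.4² = 0.22857143
Var(Z) = 37.5*0.22857143 - (5*0.4)²
= 8.5714286 - 4 = 4.5714286

4.5714286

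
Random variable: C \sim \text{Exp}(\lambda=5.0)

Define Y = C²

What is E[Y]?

E[C²] = Var(C) + (E[C])² = 0.04 + 0.04 = 0.08

0.08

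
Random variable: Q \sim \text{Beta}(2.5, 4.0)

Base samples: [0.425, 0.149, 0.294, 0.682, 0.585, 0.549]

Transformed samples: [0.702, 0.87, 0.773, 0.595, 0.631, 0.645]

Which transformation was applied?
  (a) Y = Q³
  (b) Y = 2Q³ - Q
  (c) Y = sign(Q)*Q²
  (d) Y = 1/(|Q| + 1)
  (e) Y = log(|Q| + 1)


Checking option (d) Y = 1/(|Q| + 1):
  Q = 0.425 -> Y = 0.702 ✓
  Q = 0.149 -> Y = 0.87 ✓
  Q = 0.294 -> Y = 0.773 ✓
All samples match this transformation.

(d) 1/(|Q| + 1)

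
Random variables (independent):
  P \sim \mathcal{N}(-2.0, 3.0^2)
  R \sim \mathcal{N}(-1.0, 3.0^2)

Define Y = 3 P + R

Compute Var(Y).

For independent RVs: Var(aX + bY) = a²Var(X) + b²Var(Y)
Var(P) = 9
Var(R) = 9
Var(Y) = 3²*9 + 1²*9
= 9*9 + 1*9 = 90

90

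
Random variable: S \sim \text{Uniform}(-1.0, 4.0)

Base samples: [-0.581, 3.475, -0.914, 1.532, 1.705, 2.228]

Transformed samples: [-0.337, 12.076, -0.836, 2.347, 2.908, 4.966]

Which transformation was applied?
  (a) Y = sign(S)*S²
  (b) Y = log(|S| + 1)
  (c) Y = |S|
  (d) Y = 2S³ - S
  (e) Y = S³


Checking option (a) Y = sign(S)*S²:
  S = -0.581 -> Y = -0.337 ✓
  S = 3.475 -> Y = 12.076 ✓
  S = -0.914 -> Y = -0.836 ✓
All samples match this transformation.

(a) sign(S)*S²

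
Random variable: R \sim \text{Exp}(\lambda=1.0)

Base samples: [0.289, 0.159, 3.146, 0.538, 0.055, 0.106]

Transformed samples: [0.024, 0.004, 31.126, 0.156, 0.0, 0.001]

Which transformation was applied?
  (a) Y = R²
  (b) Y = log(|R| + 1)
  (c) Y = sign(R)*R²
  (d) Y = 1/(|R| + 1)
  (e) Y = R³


Checking option (e) Y = R³:
  R = 0.289 -> Y = 0.024 ✓
  R = 0.159 -> Y = 0.004 ✓
  R = 3.146 -> Y = 31.126 ✓
All samples match this transformation.

(e) R³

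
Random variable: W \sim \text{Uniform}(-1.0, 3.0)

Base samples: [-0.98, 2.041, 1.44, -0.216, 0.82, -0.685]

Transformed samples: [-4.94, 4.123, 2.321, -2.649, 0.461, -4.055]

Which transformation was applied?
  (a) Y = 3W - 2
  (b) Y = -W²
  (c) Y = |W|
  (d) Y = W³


Checking option (a) Y = 3W - 2:
  W = -0.98 -> Y = -4.94 ✓
  W = 2.041 -> Y = 4.123 ✓
  W = 1.44 -> Y = 2.321 ✓
All samples match this transformation.

(a) 3W - 2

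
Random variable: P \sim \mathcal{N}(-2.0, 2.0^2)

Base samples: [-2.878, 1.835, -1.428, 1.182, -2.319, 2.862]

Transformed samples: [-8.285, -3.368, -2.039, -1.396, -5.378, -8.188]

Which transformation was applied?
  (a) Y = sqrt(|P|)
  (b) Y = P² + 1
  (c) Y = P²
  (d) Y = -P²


Checking option (d) Y = -P²:
  P = -2.878 -> Y = -8.285 ✓
  P = 1.835 -> Y = -3.368 ✓
  P = -1.428 -> Y = -2.039 ✓
All samples match this transformation.

(d) -P²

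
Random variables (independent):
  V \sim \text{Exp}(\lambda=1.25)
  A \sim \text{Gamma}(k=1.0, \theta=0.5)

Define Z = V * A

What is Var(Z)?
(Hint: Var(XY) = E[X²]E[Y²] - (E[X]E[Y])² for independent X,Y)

Var(XY) = E[X²]E[Y²] - (E[X]E[Y])²
E[V] = 0.8, Var(V) = 0.64
E[A] = 0.5, Var(A) = 0.25
E[V²] = 0.64 + 0.8² = 1.28
E[A²] = 0.25 + 0.5² = 0.5
Var(Z) = 1.28*0.5 - (0.8*0.5)²
= 0.64 - 0.16 = 0.48

0.48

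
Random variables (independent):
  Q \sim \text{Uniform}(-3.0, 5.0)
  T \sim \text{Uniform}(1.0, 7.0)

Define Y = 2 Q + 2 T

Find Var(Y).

For independent RVs: Var(aX + bY) = a²Var(X) + b²Var(Y)
Var(Q) = 5.3333333
Var(T) = 3
Var(Y) = 2²*5.3333333 + 2²*3
= 4*5.3333333 + 4*3 = 33.333333

33.333333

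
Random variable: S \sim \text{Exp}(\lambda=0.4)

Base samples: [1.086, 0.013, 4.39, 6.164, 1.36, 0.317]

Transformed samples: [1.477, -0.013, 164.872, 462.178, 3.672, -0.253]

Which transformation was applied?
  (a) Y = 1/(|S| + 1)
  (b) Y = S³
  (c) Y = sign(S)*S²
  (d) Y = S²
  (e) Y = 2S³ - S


Checking option (e) Y = 2S³ - S:
  S = 1.086 -> Y = 1.477 ✓
  S = 0.013 -> Y = -0.013 ✓
  S = 4.39 -> Y = 164.872 ✓
All samples match this transformation.

(e) 2S³ - S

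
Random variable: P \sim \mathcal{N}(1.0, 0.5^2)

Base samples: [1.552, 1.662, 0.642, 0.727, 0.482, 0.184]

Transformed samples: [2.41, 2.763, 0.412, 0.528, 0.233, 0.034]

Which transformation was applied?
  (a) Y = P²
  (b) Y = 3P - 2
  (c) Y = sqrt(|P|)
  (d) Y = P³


Checking option (a) Y = P²:
  P = 1.552 -> Y = 2.41 ✓
  P = 1.662 -> Y = 2.763 ✓
  P = 0.642 -> Y = 0.412 ✓
All samples match this transformation.

(a) P²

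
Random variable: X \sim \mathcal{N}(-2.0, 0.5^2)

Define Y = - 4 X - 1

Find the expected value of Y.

For Y = -4X - 1:
E[Y] = -4 * E[X] - 1
E[X] = -2.0 = -2
E[Y] = -4 * (-2) - 1 = 7

7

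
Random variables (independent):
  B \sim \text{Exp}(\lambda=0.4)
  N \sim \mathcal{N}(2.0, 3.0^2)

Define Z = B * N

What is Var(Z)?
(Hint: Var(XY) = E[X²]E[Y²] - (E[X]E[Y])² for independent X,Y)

Var(XY) = E[X²]E[Y²] - (E[X]E[Y])²
E[B] = 2.5, Var(B) = 6.25
E[N] = 2, Var(N) = 9
E[B²] = 6.25 + 2.5² = 12.5
E[N²] = 9 + 2² = 13
Var(Z) = 12.5*13 - (2.5*2)²
= 162.5 - 25 = 137.5

137.5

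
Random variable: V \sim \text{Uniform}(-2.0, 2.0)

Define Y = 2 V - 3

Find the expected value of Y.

For Y = 2V - 3:
E[Y] = 2 * E[V] - 3
E[V] = (-2 + 2)/2 = 0
E[Y] = 2 * 0 - 3 = -3

-3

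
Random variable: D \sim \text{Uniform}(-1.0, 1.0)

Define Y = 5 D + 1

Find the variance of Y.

For Y = aD + b: Var(Y) = a² * Var(D)
Var(D) = (1 + 1)^2/12 = 0.33333333
Var(Y) = 5² * 0.33333333 = 25 * 0.33333333 = 8.3333333

8.3333333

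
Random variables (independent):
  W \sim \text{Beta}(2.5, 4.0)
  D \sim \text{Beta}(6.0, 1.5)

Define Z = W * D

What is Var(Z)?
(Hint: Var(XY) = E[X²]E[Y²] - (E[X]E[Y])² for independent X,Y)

Var(XY) = E[X²]E[Y²] - (E[X]E[Y])²
E[W] = 0.38461538, Var(W) = 0.031558185
E[D] = 0.8, Var(D) = 0.018823529
E[W²] = 0.031558185 + 0.38461538² = 0.17948718
E[D²] = 0.018823529 + 0.8² = 0.65882353
Var(Z) = 0.17948718*0.65882353 - (0.38461538*0.8)²
= 0.11825038 - 0.094674556 = 0.023575821

0.023575821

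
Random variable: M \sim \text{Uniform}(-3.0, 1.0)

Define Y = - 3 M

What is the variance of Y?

For Y = aM + b: Var(Y) = a² * Var(M)
Var(M) = (1 + 3)^2/12 = 1.3333333
Var(Y) = (-3)² * 1.3333333 = 9 * 1.3333333 = 12

12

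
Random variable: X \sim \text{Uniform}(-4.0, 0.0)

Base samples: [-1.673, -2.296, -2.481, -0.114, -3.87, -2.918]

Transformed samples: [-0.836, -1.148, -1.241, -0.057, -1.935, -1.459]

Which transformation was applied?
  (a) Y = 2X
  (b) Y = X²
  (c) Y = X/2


Checking option (c) Y = X/2:
  X = -1.673 -> Y = -0.836 ✓
  X = -2.296 -> Y = -1.148 ✓
  X = -2.481 -> Y = -1.241 ✓
All samples match this transformation.

(c) X/2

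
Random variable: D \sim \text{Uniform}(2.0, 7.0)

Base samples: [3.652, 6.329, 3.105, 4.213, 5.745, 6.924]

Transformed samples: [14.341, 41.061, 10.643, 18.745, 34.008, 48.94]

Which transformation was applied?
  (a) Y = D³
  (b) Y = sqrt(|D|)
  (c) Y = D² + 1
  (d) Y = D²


Checking option (c) Y = D² + 1:
  D = 3.652 -> Y = 14.341 ✓
  D = 6.329 -> Y = 41.061 ✓
  D = 3.105 -> Y = 10.643 ✓
All samples match this transformation.

(c) D² + 1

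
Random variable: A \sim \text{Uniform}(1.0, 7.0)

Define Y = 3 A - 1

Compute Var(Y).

For Y = aA + b: Var(Y) = a² * Var(A)
Var(A) = (7 - 1)^2/12 = 3
Var(Y) = 3² * 3 = 9 * 3 = 27

27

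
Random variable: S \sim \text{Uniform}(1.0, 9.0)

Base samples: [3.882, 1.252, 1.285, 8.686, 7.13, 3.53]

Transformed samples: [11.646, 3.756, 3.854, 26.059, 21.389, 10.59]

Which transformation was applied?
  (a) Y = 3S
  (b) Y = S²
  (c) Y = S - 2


Checking option (a) Y = 3S:
  S = 3.882 -> Y = 11.646 ✓
  S = 1.252 -> Y = 3.756 ✓
  S = 1.285 -> Y = 3.854 ✓
All samples match this transformation.

(a) 3S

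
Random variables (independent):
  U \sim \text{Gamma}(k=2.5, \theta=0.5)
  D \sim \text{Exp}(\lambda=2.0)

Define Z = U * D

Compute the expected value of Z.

For independent RVs: E[XY] = E[X]*E[Y]
E[U] = 1.25
E[D] = 0.5
E[Z] = 1.25 * 0.5 = 0.625

0.625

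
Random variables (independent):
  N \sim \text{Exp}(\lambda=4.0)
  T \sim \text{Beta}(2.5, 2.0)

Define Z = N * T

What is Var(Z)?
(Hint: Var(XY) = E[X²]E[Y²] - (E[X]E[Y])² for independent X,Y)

Var(XY) = E[X²]E[Y²] - (E[X]E[Y])²
E[N] = 0.25, Var(N) = 0.0625
E[T] = 0.55555556, Var(T) = 0.044893378
E[N²] = 0.0625 + 0.25² = 0.125
E[T²] = 0.044893378 + 0.55555556² = 0.35353535
Var(Z) = 0.125*0.35353535 - (0.25*0.55555556)²
= 0.044191919 - 0.019290123 = 0.024901796

0.024901796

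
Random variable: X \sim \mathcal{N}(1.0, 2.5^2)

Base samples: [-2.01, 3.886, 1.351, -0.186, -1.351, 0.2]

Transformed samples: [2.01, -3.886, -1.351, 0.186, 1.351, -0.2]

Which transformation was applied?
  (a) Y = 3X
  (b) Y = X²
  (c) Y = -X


Checking option (c) Y = -X:
  X = -2.01 -> Y = 2.01 ✓
  X = 3.886 -> Y = -3.886 ✓
  X = 1.351 -> Y = -1.351 ✓
All samples match this transformation.

(c) -X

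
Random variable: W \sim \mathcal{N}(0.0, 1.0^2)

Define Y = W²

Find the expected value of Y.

Using E[X²] = Var(X) + (E[X])²:
E[W] = 0
Var(W) = 1.0^2 = 1
E[W²] = 1 + 0² = 1 + 0 = 1

1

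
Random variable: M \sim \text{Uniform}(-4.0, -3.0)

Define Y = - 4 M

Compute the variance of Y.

For Y = aM + b: Var(Y) = a² * Var(M)
Var(M) = (-3 + 4)^2/12 = 0.083333333
Var(Y) = (-4)² * 0.083333333 = 16 * 0.083333333 = 1.3333333

1.3333333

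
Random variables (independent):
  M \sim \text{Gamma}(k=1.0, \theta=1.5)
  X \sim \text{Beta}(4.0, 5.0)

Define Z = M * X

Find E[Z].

For independent RVs: E[XY] = E[X]*E[Y]
E[M] = 1.5
E[X] = 0.44444444
E[Z] = 1.5 * 0.44444444 = 0.66666667

0.66666667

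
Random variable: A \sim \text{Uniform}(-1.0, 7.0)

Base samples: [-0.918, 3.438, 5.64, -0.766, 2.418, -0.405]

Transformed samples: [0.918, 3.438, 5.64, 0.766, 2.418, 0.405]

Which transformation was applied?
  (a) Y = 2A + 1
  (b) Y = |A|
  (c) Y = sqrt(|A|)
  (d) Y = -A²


Checking option (b) Y = |A|:
  A = -0.918 -> Y = 0.918 ✓
  A = 3.438 -> Y = 3.438 ✓
  A = 5.64 -> Y = 5.64 ✓
All samples match this transformation.

(b) |A|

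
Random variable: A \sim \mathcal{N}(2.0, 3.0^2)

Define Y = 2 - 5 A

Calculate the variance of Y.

For Y = aA + b: Var(Y) = a² * Var(A)
Var(A) = 3.0^2 = 9
Var(Y) = (-5)² * 9 = 25 * 9 = 225

225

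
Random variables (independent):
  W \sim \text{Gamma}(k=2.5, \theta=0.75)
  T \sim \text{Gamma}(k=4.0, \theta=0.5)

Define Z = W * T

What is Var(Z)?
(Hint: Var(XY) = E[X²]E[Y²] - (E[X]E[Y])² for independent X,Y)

Var(XY) = E[X²]E[Y²] - (E[X]E[Y])²
E[W] = 1.875, Var(W) = 1.40625
E[T] = 2, Var(T) = 1
E[W²] = 1.40625 + 1.875² = 4.921875
E[T²] = 1 + 2² = 5
Var(Z) = 4.921875*5 - (1.875*2)²
= 24.609375 - 14.0625 = 10.546875

10.546875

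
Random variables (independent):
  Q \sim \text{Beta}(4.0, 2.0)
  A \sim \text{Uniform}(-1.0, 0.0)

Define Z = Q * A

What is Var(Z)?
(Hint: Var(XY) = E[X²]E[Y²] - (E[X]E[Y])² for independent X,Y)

Var(XY) = E[X²]E[Y²] - (E[X]E[Y])²
E[Q] = 0.66666667, Var(Q) = 0.031746032
E[A] = -0.5, Var(A) = 0.083333333
E[Q²] = 0.031746032 + 0.66666667² = 0.47619048
E[A²] = 0.083333333 + (-0.5)² = 0.33333333
Var(Z) = 0.47619048*0.33333333 - (0.66666667*(-0.5))²
= 0.15873016 - 0.11111111 = 0.047619048

0.047619048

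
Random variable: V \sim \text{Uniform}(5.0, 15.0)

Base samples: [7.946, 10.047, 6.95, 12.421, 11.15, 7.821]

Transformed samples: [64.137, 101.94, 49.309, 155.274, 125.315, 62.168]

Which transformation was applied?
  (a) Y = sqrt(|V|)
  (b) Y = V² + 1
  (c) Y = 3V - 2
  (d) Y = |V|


Checking option (b) Y = V² + 1:
  V = 7.946 -> Y = 64.137 ✓
  V = 10.047 -> Y = 101.94 ✓
  V = 6.95 -> Y = 49.309 ✓
All samples match this transformation.

(b) V² + 1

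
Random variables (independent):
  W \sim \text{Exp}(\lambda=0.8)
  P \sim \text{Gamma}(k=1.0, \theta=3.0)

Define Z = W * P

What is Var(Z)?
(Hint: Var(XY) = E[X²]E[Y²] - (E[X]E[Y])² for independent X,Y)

Var(XY) = E[X²]E[Y²] - (E[X]E[Y])²
E[W] = 1.25, Var(W) = 1.5625
E[P] = 3, Var(P) = 9
E[W²] = 1.5625 + 1.25² = 3.125
E[P²] = 9 + 3² = 18
Var(Z) = 3.125*18 - (1.25*3)²
= 56.25 - 14.0625 = 42.1875

42.1875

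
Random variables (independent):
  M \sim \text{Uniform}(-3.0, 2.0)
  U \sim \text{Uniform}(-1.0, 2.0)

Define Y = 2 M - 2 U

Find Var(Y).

For independent RVs: Var(aX + bY) = a²Var(X) + b²Var(Y)
Var(M) = 2.0833333
Var(U) = 0.75
Var(Y) = 2²*2.0833333 + (-2)²*0.75
= 4*2.0833333 + 4*0.75 = 11.333333

11.333333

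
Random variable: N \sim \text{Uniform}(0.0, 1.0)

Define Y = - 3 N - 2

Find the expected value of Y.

For Y = -3N - 2:
E[Y] = -3 * E[N] - 2
E[N] = (0 + 1)/2 = 0.5
E[Y] = -3 * 0.5 - 2 = -3.5

-3.5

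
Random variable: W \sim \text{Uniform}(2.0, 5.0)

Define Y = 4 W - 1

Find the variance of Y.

For Y = aW + b: Var(Y) = a² * Var(W)
Var(W) = (5 - 2)^2/12 = 0.75
Var(Y) = 4² * 0.75 = 16 * 0.75 = 12

12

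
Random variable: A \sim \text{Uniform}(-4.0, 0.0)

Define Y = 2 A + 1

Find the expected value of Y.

For Y = 2A + 1:
E[Y] = 2 * E[A] + 1
E[A] = (-4 + 0)/2 = -2
E[Y] = 2 * (-2) + 1 = -3

-3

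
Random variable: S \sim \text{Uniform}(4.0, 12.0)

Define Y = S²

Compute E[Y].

Using E[X²] = Var(X) + (E[X])²:
E[S] = 8
Var(S) = (12 - 4)^2/12 = 5.3333333
E[S²] = 5.3333333 + 8² = 5.3333333 + 64 = 69.333333

69.333333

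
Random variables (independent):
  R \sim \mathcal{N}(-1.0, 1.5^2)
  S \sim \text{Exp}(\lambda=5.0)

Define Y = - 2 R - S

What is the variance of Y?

For independent RVs: Var(aX + bY) = a²Var(X) + b²Var(Y)
Var(R) = 2.25
Var(S) = 0.04
Var(Y) = (-2)²*2.25 + (-1)²*0.04
= 4*2.25 + 1*0.04 = 9.04

9.04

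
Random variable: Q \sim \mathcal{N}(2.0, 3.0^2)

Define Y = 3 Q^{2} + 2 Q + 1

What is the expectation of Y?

E[Y] = 3*E[Q²] + 2*E[Q] + 1
E[Q] = 2
E[Q²] = Var(Q) + (E[Q])² = 9 + 4 = 13
E[Y] = 3*13 + 2*2 + 1 = 44

44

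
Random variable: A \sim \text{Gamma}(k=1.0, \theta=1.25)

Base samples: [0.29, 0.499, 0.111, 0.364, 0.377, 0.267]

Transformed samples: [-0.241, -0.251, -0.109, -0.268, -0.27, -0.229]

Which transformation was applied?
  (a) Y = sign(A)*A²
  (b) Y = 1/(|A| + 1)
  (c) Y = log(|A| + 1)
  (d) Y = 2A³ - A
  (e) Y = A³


Checking option (d) Y = 2A³ - A:
  A = 0.29 -> Y = -0.241 ✓
  A = 0.499 -> Y = -0.251 ✓
  A = 0.111 -> Y = -0.109 ✓
All samples match this transformation.

(d) 2A³ - A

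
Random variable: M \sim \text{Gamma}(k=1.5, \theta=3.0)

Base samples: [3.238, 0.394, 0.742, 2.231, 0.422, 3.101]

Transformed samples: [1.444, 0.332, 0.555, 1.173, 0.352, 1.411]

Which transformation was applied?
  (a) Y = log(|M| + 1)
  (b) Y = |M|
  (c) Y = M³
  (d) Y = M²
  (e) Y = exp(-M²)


Checking option (a) Y = log(|M| + 1):
  M = 3.238 -> Y = 1.444 ✓
  M = 0.394 -> Y = 0.332 ✓
  M = 0.742 -> Y = 0.555 ✓
All samples match this transformation.

(a) log(|M| + 1)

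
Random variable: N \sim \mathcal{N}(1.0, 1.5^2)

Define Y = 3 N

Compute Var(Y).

For Y = aN + b: Var(Y) = a² * Var(N)
Var(N) = 1.5^2 = 2.25
Var(Y) = 3² * 2.25 = 9 * 2.25 = 20.25

20.25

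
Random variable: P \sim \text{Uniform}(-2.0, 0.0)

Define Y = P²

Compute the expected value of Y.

E[P²] = Var(P) + (E[P])² = 0.33333333 + 1 = 1.3333333

1.3333333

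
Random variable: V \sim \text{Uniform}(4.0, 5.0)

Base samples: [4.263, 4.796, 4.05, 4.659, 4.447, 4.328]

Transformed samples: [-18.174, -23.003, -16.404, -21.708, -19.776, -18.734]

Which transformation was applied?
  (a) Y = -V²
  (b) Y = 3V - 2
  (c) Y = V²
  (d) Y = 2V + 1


Checking option (a) Y = -V²:
  V = 4.263 -> Y = -18.174 ✓
  V = 4.796 -> Y = -23.003 ✓
  V = 4.05 -> Y = -16.404 ✓
All samples match this transformation.

(a) -V²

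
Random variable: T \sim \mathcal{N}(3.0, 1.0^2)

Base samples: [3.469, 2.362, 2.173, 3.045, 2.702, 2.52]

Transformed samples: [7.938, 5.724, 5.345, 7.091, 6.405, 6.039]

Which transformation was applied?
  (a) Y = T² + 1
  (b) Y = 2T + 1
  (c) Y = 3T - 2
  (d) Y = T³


Checking option (b) Y = 2T + 1:
  T = 3.469 -> Y = 7.938 ✓
  T = 2.362 -> Y = 5.724 ✓
  T = 2.173 -> Y = 5.345 ✓
All samples match this transformation.

(b) 2T + 1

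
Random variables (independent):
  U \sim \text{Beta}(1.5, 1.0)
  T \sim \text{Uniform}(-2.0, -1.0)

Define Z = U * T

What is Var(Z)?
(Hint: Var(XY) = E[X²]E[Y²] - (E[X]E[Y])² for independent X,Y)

Var(XY) = E[X²]E[Y²] - (E[X]E[Y])²
E[U] = 0.6, Var(U) = 0.068571429
E[T] = -1.5, Var(T) = 0.083333333
E[U²] = 0.068571429 + 0.6² = 0.42857143
E[T²] = 0.083333333 + (-1.5)² = 2.3333333
Var(Z) = 0.42857143*2.3333333 - (0.6*(-1.5))²
= 1 - 0.81 = 0.19

0.19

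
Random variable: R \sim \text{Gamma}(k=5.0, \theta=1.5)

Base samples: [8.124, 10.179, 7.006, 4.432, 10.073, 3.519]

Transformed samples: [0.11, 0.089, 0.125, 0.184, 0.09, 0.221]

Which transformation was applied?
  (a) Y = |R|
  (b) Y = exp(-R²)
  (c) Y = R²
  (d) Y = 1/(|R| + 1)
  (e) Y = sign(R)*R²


Checking option (d) Y = 1/(|R| + 1):
  R = 8.124 -> Y = 0.11 ✓
  R = 10.179 -> Y = 0.089 ✓
  R = 7.006 -> Y = 0.125 ✓
All samples match this transformation.

(d) 1/(|R| + 1)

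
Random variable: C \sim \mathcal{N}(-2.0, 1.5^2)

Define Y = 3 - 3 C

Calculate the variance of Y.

For Y = aC + b: Var(Y) = a² * Var(C)
Var(C) = 1.5^2 = 2.25
Var(Y) = (-3)² * 2.25 = 9 * 2.25 = 20.25

20.25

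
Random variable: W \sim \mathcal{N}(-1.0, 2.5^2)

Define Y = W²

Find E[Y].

E[W²] = Var(W) + (E[W])² = 6.25 + 1 = 7.25

7.25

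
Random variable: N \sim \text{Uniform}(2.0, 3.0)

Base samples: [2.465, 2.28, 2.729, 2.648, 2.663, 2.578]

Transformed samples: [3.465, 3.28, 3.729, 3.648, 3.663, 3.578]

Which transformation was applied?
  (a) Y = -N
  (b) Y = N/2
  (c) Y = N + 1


Checking option (c) Y = N + 1:
  N = 2.465 -> Y = 3.465 ✓
  N = 2.28 -> Y = 3.28 ✓
  N = 2.729 -> Y = 3.729 ✓
All samples match this transformation.

(c) N + 1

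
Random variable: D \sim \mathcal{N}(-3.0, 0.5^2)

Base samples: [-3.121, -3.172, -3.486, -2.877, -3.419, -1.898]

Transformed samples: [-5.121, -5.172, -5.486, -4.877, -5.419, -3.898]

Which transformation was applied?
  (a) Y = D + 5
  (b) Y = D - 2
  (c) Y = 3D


Checking option (b) Y = D - 2:
  D = -3.121 -> Y = -5.121 ✓
  D = -3.172 -> Y = -5.172 ✓
  D = -3.486 -> Y = -5.486 ✓
All samples match this transformation.

(b) D - 2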